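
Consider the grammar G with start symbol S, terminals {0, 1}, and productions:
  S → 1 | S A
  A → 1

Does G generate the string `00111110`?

no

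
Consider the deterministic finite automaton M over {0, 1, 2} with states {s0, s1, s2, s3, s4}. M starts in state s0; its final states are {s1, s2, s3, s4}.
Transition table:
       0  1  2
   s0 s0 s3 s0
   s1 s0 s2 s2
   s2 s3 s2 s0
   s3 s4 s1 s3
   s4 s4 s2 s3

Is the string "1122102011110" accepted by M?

accepted

s0 --1--> s3
s3 --1--> s1
s1 --2--> s2
s2 --2--> s0
s0 --1--> s3
s3 --0--> s4
s4 --2--> s3
s3 --0--> s4
s4 --1--> s2
s2 --1--> s2
s2 --1--> s2
s2 --1--> s2
s2 --0--> s3
End in state s3, which is an accepting state.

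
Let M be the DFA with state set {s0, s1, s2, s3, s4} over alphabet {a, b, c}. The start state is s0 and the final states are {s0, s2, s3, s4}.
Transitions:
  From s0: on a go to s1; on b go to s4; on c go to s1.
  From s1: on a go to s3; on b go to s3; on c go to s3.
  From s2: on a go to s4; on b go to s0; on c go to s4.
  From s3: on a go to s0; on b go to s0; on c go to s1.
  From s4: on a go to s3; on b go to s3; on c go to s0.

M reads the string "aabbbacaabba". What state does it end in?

s0 --a--> s1
s1 --a--> s3
s3 --b--> s0
s0 --b--> s4
s4 --b--> s3
s3 --a--> s0
s0 --c--> s1
s1 --a--> s3
s3 --a--> s0
s0 --b--> s4
s4 --b--> s3
s3 --a--> s0

s0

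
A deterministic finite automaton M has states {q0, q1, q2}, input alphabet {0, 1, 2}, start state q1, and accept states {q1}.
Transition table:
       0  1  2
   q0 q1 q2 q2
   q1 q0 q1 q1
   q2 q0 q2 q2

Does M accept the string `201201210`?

q1 --2--> q1
q1 --0--> q0
q0 --1--> q2
q2 --2--> q2
q2 --0--> q0
q0 --1--> q2
q2 --2--> q2
q2 --1--> q2
q2 --0--> q0
End in state q0, which is not an accepting state.

rejected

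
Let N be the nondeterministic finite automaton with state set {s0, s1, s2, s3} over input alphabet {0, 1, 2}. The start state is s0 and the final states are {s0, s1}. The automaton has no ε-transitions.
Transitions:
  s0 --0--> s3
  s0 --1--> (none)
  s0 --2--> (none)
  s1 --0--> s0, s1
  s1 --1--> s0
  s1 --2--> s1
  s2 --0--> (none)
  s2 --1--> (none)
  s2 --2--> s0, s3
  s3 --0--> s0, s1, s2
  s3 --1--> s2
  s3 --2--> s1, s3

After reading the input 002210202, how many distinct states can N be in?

Start: {s0}
read 0: {s3}
read 0: {s0, s1, s2}
read 2: {s0, s1, s3}
read 2: {s1, s3}
read 1: {s0, s2}
read 0: {s3}
read 2: {s1, s3}
read 0: {s0, s1, s2}
read 2: {s0, s1, s3}
Final reachable set {s0, s1, s3} has 3 states.

3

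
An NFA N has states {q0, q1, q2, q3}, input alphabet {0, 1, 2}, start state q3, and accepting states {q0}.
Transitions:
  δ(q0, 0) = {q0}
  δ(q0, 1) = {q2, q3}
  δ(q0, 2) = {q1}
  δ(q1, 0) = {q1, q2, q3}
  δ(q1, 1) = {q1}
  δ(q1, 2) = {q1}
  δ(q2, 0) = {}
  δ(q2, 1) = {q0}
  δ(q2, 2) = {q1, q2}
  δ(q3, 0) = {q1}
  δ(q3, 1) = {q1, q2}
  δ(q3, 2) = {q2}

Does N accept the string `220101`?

accepted

Start: {q3}
read 2: {q2}
read 2: {q1, q2}
read 0: {q1, q2, q3}
read 1: {q0, q1, q2}
read 0: {q0, q1, q2, q3}
read 1: {q0, q1, q2, q3}
Reachable ∩ accepting = {q0} — nonempty.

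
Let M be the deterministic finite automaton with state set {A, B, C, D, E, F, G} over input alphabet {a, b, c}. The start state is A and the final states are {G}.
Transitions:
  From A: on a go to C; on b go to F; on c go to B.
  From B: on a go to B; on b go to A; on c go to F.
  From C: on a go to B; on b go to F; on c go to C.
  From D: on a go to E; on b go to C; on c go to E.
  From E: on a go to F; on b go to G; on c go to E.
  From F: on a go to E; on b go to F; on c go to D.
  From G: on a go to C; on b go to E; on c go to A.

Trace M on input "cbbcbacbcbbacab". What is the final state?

A --c--> B
B --b--> A
A --b--> F
F --c--> D
D --b--> C
C --a--> B
B --c--> F
F --b--> F
F --c--> D
D --b--> C
C --b--> F
F --a--> E
E --c--> E
E --a--> F
F --b--> F

F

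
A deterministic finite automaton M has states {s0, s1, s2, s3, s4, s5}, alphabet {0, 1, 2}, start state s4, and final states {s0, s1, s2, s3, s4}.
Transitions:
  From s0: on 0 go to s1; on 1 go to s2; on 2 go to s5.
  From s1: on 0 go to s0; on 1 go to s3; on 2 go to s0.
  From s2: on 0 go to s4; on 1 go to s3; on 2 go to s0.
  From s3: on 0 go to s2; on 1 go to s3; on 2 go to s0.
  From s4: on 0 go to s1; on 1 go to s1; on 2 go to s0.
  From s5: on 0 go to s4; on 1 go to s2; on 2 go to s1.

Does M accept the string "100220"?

s4 --1--> s1
s1 --0--> s0
s0 --0--> s1
s1 --2--> s0
s0 --2--> s5
s5 --0--> s4
End in state s4, which is an accepting state.

accepted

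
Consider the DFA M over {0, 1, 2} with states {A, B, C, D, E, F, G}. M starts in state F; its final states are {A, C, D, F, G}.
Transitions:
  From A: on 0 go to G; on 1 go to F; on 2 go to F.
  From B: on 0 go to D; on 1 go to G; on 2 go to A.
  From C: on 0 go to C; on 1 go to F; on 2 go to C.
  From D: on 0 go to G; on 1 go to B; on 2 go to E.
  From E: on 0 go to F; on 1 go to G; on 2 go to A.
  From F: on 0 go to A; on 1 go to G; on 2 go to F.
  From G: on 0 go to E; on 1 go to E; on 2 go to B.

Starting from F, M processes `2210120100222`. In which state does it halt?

F

F --2--> F
F --2--> F
F --1--> G
G --0--> E
E --1--> G
G --2--> B
B --0--> D
D --1--> B
B --0--> D
D --0--> G
G --2--> B
B --2--> A
A --2--> F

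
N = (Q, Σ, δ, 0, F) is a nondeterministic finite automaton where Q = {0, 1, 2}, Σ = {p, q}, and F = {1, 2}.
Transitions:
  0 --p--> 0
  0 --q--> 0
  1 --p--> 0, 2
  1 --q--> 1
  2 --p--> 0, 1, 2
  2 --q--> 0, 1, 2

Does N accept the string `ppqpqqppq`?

Start: {0}
read p: {0}
read p: {0}
read q: {0}
read p: {0}
read q: {0}
read q: {0}
read p: {0}
read p: {0}
read q: {0}
Reachable ∩ accepting = {} — empty.

rejected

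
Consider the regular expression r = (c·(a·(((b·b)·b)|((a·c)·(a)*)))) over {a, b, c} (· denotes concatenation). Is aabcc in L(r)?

no

No split of aabcc into u·v has c matching u and (a·(((b·b)·b)|((a·c)·(a)*))) matching v.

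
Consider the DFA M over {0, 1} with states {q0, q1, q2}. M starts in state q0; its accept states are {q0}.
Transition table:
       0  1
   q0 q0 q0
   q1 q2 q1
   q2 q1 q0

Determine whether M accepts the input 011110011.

q0 --0--> q0
q0 --1--> q0
q0 --1--> q0
q0 --1--> q0
q0 --1--> q0
q0 --0--> q0
q0 --0--> q0
q0 --1--> q0
q0 --1--> q0
End in state q0, which is an accepting state.

accepted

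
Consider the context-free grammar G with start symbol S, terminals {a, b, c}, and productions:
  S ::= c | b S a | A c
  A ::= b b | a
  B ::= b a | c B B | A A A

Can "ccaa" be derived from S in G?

no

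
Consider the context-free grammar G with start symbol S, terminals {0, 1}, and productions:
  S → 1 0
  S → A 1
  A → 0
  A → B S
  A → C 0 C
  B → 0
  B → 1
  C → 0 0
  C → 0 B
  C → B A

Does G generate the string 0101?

yes

S ⇒ A1 ⇒ BS1 ⇒ 0S1 ⇒ 0101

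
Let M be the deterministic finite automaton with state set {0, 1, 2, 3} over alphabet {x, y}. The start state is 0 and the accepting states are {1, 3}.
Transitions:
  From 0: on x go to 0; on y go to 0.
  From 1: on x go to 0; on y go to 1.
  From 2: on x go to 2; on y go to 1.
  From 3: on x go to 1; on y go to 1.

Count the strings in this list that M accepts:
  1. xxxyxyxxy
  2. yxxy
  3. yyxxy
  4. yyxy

0

xxxyxyxxy: rejected
yxxy: rejected
yyxxy: rejected
yyxy: rejected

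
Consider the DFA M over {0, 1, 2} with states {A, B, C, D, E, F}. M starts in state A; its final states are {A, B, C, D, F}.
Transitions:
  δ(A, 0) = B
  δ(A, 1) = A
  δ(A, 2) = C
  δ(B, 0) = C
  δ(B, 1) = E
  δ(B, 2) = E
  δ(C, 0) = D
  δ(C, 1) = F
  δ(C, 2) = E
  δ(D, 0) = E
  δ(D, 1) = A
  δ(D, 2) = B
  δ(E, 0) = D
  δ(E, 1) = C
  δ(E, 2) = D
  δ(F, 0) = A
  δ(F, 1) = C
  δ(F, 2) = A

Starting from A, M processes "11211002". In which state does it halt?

D

A --1--> A
A --1--> A
A --2--> C
C --1--> F
F --1--> C
C --0--> D
D --0--> E
E --2--> D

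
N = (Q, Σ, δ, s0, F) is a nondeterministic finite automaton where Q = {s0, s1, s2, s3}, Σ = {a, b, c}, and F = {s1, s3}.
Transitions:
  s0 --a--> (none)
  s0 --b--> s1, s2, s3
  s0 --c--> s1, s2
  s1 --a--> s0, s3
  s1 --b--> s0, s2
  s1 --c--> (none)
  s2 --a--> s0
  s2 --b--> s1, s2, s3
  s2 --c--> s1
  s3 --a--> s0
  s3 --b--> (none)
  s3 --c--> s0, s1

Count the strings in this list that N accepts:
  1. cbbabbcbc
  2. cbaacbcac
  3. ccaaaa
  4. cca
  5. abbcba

3

cbbabbcbc: accepted
cbaacbcac: accepted
ccaaaa: rejected
cca: accepted
abbcba: rejected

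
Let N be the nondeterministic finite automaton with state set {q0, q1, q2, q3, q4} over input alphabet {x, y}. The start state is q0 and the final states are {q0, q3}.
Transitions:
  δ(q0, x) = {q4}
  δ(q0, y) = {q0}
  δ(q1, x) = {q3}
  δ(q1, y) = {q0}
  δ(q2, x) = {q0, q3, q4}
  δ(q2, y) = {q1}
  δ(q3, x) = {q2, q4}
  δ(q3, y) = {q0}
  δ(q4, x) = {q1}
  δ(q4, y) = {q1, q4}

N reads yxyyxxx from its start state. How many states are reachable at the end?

5

Start: {q0}
read y: {q0}
read x: {q4}
read y: {q1, q4}
read y: {q0, q1, q4}
read x: {q1, q3, q4}
read x: {q1, q2, q3, q4}
read x: {q0, q1, q2, q3, q4}
Final reachable set {q0, q1, q2, q3, q4} has 5 states.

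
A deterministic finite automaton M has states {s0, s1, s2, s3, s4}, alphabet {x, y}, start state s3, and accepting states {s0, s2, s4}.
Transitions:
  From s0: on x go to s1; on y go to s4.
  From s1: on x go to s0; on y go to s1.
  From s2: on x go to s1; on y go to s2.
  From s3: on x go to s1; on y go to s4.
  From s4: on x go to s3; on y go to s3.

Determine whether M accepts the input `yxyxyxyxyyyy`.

rejected

s3 --y--> s4
s4 --x--> s3
s3 --y--> s4
s4 --x--> s3
s3 --y--> s4
s4 --x--> s3
s3 --y--> s4
s4 --x--> s3
s3 --y--> s4
s4 --y--> s3
s3 --y--> s4
s4 --y--> s3
End in state s3, which is not an accepting state.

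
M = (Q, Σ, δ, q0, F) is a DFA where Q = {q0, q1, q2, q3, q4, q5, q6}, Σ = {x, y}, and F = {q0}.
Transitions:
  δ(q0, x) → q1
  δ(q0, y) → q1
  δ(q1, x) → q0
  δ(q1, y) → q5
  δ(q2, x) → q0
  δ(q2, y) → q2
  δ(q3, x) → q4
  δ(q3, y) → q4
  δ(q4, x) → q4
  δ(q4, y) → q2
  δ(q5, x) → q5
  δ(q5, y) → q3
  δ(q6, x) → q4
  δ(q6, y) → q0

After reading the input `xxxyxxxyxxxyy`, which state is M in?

q0 --x--> q1
q1 --x--> q0
q0 --x--> q1
q1 --y--> q5
q5 --x--> q5
q5 --x--> q5
q5 --x--> q5
q5 --y--> q3
q3 --x--> q4
q4 --x--> q4
q4 --x--> q4
q4 --y--> q2
q2 --y--> q2

q2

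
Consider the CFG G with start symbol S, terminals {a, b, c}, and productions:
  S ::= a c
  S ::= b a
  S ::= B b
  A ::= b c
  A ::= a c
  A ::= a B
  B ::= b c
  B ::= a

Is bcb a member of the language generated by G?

S ⇒ Bb ⇒ bcb

yes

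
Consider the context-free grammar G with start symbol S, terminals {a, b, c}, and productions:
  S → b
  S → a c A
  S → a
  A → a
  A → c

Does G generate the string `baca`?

no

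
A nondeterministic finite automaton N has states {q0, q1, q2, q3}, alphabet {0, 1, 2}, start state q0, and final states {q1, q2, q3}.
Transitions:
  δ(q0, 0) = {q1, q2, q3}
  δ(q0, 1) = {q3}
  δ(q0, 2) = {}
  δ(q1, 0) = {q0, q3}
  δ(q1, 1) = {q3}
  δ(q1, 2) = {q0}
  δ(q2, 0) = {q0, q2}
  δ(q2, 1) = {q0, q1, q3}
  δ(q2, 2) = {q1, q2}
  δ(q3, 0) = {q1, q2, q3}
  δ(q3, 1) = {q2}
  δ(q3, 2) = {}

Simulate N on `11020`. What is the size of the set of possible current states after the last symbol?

3

Start: {q0}
read 1: {q3}
read 1: {q2}
read 0: {q0, q2}
read 2: {q1, q2}
read 0: {q0, q2, q3}
Final reachable set {q0, q2, q3} has 3 states.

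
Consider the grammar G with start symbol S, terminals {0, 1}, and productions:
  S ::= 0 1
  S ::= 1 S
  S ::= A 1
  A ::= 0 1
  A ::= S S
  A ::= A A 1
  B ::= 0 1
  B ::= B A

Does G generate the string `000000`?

no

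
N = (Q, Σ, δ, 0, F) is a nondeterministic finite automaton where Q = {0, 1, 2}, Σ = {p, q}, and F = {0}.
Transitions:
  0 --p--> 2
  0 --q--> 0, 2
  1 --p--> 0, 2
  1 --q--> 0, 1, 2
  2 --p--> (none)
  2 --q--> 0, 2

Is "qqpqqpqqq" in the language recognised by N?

accepted

Start: {0}
read q: {0, 2}
read q: {0, 2}
read p: {2}
read q: {0, 2}
read q: {0, 2}
read p: {2}
read q: {0, 2}
read q: {0, 2}
read q: {0, 2}
Reachable ∩ accepting = {0} — nonempty.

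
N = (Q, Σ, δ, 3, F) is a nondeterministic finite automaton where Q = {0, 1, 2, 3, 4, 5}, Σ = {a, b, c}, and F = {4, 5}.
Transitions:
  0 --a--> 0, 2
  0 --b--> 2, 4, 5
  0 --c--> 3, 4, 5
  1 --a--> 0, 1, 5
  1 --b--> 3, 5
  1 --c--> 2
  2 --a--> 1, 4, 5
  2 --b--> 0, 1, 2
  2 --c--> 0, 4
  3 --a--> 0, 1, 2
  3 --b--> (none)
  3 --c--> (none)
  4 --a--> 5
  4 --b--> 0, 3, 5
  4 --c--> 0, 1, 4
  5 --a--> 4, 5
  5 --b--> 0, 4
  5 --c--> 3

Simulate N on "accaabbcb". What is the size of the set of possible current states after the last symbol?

6

Start: {3}
read a: {0, 1, 2}
read c: {0, 2, 3, 4, 5}
read c: {0, 1, 3, 4, 5}
read a: {0, 1, 2, 4, 5}
read a: {0, 1, 2, 4, 5}
read b: {0, 1, 2, 3, 4, 5}
read b: {0, 1, 2, 3, 4, 5}
read c: {0, 1, 2, 3, 4, 5}
read b: {0, 1, 2, 3, 4, 5}
Final reachable set {0, 1, 2, 3, 4, 5} has 6 states.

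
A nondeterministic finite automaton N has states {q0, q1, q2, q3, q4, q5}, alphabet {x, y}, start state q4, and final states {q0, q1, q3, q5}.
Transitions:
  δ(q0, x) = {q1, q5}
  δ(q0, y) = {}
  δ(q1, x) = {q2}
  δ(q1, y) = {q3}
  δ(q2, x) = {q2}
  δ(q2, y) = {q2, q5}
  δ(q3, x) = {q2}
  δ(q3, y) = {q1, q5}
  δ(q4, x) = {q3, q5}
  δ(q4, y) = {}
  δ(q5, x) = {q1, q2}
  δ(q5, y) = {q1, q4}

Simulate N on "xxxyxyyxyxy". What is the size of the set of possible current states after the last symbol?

Start: {q4}
read x: {q3, q5}
read x: {q1, q2}
read x: {q2}
read y: {q2, q5}
read x: {q1, q2}
read y: {q2, q3, q5}
read y: {q1, q2, q4, q5}
read x: {q1, q2, q3, q5}
read y: {q1, q2, q3, q4, q5}
read x: {q1, q2, q3, q5}
read y: {q1, q2, q3, q4, q5}
Final reachable set {q1, q2, q3, q4, q5} has 5 states.

5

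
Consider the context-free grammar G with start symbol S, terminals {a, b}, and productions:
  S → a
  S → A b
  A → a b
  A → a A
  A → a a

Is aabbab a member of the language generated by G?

no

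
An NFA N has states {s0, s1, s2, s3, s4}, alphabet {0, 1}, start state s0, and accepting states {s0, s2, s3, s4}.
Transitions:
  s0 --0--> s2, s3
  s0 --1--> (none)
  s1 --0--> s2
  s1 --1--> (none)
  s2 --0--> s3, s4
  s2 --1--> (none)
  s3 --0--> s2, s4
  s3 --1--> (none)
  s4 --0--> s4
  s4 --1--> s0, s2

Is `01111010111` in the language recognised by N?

rejected

Start: {s0}
read 0: {s2, s3}
read 1: {}
The reachable set is empty and stays empty for the remaining 9 symbols.
Reachable ∩ accepting = {} — empty.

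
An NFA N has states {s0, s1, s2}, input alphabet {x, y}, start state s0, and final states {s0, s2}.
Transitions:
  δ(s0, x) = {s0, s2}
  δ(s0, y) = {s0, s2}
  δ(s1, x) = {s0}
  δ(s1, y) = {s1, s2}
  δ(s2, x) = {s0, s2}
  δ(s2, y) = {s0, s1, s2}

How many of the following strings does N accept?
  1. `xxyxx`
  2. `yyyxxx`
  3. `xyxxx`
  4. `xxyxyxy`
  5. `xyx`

`xxyxx`: accepted
`yyyxxx`: accepted
`xyxxx`: accepted
`xxyxyxy`: accepted
`xyx`: accepted

5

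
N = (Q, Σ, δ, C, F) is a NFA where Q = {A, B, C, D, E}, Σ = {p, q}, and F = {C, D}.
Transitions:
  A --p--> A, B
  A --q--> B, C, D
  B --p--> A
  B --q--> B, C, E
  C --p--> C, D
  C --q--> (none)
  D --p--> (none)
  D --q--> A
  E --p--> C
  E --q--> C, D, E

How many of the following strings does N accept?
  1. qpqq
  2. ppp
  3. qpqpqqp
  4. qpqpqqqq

qpqq: rejected
ppp: accepted
qpqpqqp: rejected
qpqpqqqq: rejected

1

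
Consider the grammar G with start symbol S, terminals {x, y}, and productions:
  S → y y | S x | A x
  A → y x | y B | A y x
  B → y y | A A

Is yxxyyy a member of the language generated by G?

no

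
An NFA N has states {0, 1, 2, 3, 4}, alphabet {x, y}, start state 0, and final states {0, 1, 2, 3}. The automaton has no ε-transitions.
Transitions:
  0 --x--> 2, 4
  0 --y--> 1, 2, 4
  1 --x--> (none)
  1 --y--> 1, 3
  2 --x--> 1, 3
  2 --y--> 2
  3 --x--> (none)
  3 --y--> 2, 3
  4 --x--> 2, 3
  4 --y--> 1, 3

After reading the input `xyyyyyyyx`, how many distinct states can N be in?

Start: {0}
read x: {2, 4}
read y: {1, 2, 3}
read y: {1, 2, 3}
read y: {1, 2, 3}
read y: {1, 2, 3}
read y: {1, 2, 3}
read y: {1, 2, 3}
read y: {1, 2, 3}
read x: {1, 3}
Final reachable set {1, 3} has 2 states.

2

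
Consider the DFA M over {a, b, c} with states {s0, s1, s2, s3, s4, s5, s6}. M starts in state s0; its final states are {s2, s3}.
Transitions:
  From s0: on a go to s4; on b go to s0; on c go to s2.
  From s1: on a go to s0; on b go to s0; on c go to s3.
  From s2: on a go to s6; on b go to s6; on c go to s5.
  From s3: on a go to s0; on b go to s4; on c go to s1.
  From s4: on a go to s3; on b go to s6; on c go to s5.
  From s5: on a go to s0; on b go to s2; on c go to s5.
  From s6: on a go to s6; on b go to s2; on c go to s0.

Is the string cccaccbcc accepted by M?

rejected

s0 --c--> s2
s2 --c--> s5
s5 --c--> s5
s5 --a--> s0
s0 --c--> s2
s2 --c--> s5
s5 --b--> s2
s2 --c--> s5
s5 --c--> s5
End in state s5, which is not an accepting state.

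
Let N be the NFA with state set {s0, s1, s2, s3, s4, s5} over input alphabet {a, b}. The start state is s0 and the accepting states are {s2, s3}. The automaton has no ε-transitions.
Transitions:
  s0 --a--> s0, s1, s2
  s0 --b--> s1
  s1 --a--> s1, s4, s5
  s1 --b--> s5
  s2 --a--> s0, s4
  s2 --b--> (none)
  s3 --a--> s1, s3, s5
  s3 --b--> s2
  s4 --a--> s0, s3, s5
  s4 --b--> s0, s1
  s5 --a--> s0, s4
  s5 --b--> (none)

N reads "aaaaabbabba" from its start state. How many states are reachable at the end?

Start: {s0}
read a: {s0, s1, s2}
read a: {s0, s1, s2, s4, s5}
read a: {s0, s1, s2, s3, s4, s5}
read a: {s0, s1, s2, s3, s4, s5}
read a: {s0, s1, s2, s3, s4, s5}
read b: {s0, s1, s2, s5}
read b: {s1, s5}
read a: {s0, s1, s4, s5}
read b: {s0, s1, s5}
read b: {s1, s5}
read a: {s0, s1, s4, s5}
Final reachable set {s0, s1, s4, s5} has 4 states.

4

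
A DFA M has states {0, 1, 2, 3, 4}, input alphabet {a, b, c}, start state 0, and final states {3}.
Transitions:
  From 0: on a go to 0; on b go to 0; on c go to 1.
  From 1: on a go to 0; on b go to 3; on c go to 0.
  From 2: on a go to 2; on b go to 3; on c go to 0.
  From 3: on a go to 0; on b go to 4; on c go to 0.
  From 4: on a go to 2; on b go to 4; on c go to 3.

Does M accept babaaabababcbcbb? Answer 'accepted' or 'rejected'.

rejected

0 --b--> 0
0 --a--> 0
0 --b--> 0
0 --a--> 0
0 --a--> 0
0 --a--> 0
0 --b--> 0
0 --a--> 0
0 --b--> 0
0 --a--> 0
0 --b--> 0
0 --c--> 1
1 --b--> 3
3 --c--> 0
0 --b--> 0
0 --b--> 0
End in state 0, which is not an accepting state.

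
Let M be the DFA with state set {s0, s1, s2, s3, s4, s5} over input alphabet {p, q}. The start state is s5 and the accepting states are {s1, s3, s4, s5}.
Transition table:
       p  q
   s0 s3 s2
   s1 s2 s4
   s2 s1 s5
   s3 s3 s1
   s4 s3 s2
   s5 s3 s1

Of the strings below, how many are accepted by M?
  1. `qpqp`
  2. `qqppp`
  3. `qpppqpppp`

`qpqp`: accepted
`qqppp`: accepted
`qpppqpppp`: accepted

3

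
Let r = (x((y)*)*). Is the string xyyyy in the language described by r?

yes

Split as x·yyyy: x matches x and ((y)*)* matches yyyy.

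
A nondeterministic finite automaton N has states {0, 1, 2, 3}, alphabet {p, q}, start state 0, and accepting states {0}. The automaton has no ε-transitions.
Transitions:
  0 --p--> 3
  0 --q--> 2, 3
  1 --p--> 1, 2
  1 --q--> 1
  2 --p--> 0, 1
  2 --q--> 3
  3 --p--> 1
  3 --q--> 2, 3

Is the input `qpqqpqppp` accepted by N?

Start: {0}
read q: {2, 3}
read p: {0, 1}
read q: {1, 2, 3}
read q: {1, 2, 3}
read p: {0, 1, 2}
read q: {1, 2, 3}
read p: {0, 1, 2}
read p: {0, 1, 2, 3}
read p: {0, 1, 2, 3}
Reachable ∩ accepting = {0} — nonempty.

accepted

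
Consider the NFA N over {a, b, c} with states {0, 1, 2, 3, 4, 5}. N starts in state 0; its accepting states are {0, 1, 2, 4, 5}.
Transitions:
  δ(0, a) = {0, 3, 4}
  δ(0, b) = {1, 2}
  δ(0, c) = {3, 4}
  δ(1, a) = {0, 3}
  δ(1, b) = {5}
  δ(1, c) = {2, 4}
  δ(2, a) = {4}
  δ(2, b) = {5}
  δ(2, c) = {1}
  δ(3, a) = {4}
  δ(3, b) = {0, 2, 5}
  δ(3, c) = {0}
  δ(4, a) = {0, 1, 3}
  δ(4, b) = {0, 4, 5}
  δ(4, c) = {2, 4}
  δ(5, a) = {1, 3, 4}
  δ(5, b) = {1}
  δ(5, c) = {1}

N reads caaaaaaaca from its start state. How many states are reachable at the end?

Start: {0}
read c: {3, 4}
read a: {0, 1, 3, 4}
read a: {0, 1, 3, 4}
read a: {0, 1, 3, 4}
read a: {0, 1, 3, 4}
read a: {0, 1, 3, 4}
read a: {0, 1, 3, 4}
read a: {0, 1, 3, 4}
read c: {0, 2, 3, 4}
read a: {0, 1, 3, 4}
Final reachable set {0, 1, 3, 4} has 4 states.

4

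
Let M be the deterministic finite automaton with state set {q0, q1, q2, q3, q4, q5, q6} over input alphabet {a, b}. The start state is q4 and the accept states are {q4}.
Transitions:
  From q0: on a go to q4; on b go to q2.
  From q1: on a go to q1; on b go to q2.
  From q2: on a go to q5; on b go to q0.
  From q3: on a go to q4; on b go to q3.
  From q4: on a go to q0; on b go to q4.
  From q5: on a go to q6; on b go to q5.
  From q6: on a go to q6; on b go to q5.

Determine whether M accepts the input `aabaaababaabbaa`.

q4 --a--> q0
q0 --a--> q4
q4 --b--> q4
q4 --a--> q0
q0 --a--> q4
q4 --a--> q0
q0 --b--> q2
q2 --a--> q5
q5 --b--> q5
q5 --a--> q6
q6 --a--> q6
q6 --b--> q5
q5 --b--> q5
q5 --a--> q6
q6 --a--> q6
End in state q6, which is not an accepting state.

rejected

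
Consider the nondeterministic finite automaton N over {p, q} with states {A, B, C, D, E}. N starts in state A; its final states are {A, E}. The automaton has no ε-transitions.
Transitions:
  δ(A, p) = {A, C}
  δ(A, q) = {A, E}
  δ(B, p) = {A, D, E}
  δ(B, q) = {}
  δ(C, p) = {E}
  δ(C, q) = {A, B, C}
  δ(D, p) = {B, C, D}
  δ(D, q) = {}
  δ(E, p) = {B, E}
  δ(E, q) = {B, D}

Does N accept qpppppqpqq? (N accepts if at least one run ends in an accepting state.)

accepted

Start: {A}
read q: {A, E}
read p: {A, B, C, E}
read p: {A, B, C, D, E}
read p: {A, B, C, D, E}
read p: {A, B, C, D, E}
read p: {A, B, C, D, E}
read q: {A, B, C, D, E}
read p: {A, B, C, D, E}
read q: {A, B, C, D, E}
read q: {A, B, C, D, E}
Reachable ∩ accepting = {A, E} — nonempty.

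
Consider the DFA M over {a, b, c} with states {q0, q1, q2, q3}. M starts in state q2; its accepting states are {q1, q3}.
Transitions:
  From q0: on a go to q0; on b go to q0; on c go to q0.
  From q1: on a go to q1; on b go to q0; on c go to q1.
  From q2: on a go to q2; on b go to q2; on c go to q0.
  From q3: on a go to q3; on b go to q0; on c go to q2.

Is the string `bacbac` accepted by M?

rejected

q2 --b--> q2
q2 --a--> q2
q2 --c--> q0
q0 --b--> q0
q0 --a--> q0
q0 --c--> q0
End in state q0, which is not an accepting state.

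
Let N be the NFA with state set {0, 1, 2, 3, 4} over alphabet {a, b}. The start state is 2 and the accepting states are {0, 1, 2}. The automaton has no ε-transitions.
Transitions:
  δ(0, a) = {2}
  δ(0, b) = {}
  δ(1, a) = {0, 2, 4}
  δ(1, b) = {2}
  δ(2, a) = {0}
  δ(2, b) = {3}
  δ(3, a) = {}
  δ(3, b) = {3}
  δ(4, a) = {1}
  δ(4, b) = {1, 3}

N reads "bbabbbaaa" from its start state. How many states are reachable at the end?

0

Start: {2}
read b: {3}
read b: {3}
read a: {}
The reachable set is empty and stays empty for the remaining 6 symbols.
Final reachable set {} has 0 states.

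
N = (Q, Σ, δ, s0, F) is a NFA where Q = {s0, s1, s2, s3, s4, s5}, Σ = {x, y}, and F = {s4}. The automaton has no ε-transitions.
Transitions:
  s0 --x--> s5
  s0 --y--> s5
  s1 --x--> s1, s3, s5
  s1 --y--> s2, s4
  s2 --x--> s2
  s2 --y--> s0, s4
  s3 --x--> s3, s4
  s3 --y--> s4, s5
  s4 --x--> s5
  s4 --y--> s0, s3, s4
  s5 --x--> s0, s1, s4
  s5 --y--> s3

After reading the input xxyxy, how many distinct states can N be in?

5

Start: {s0}
read x: {s5}
read x: {s0, s1, s4}
read y: {s0, s2, s3, s4, s5}
read x: {s0, s1, s2, s3, s4, s5}
read y: {s0, s2, s3, s4, s5}
Final reachable set {s0, s2, s3, s4, s5} has 5 states.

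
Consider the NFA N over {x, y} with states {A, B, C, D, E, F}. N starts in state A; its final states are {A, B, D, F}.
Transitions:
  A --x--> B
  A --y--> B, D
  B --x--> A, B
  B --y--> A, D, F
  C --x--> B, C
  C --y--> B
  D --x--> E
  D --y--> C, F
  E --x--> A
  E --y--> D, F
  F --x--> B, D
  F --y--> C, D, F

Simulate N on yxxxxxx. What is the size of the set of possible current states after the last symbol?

Start: {A}
read y: {B, D}
read x: {A, B, E}
read x: {A, B}
read x: {A, B}
read x: {A, B}
read x: {A, B}
read x: {A, B}
Final reachable set {A, B} has 2 states.

2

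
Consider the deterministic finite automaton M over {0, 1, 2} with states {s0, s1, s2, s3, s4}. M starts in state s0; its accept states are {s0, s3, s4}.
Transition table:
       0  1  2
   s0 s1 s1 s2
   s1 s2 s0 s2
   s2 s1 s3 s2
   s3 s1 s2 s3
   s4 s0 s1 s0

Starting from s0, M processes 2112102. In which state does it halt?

s0 --2--> s2
s2 --1--> s3
s3 --1--> s2
s2 --2--> s2
s2 --1--> s3
s3 --0--> s1
s1 --2--> s2

s2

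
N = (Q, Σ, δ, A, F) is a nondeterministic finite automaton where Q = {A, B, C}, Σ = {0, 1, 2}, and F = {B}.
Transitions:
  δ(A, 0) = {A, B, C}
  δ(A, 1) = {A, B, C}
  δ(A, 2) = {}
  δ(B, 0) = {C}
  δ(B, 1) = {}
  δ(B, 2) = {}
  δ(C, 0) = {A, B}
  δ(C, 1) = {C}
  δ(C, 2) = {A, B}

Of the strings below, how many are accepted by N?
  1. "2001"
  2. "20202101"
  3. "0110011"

1

"2001": rejected
"20202101": rejected
"0110011": accepted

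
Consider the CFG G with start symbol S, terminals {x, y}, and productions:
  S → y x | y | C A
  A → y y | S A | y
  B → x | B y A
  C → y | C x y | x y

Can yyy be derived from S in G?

S ⇒ CA ⇒ yA ⇒ yyy

yes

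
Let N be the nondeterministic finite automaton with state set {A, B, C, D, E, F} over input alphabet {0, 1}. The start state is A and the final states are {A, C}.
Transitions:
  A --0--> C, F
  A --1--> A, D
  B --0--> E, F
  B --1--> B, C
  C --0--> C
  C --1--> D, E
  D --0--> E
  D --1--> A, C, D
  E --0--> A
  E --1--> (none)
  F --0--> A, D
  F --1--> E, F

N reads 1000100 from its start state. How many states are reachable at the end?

Start: {A}
read 1: {A, D}
read 0: {C, E, F}
read 0: {A, C, D}
read 0: {C, E, F}
read 1: {D, E, F}
read 0: {A, D, E}
read 0: {A, C, E, F}
Final reachable set {A, C, E, F} has 4 states.

4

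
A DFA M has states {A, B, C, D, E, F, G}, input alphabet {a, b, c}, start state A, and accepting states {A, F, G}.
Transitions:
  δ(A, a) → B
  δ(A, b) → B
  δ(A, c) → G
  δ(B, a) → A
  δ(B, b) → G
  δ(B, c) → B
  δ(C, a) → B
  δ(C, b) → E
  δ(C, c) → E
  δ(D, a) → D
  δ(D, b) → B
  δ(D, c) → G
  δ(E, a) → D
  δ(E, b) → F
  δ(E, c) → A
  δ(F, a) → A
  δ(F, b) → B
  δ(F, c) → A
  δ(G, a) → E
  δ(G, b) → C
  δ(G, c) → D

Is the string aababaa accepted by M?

rejected

A --a--> B
B --a--> A
A --b--> B
B --a--> A
A --b--> B
B --a--> A
A --a--> B
End in state B, which is not an accepting state.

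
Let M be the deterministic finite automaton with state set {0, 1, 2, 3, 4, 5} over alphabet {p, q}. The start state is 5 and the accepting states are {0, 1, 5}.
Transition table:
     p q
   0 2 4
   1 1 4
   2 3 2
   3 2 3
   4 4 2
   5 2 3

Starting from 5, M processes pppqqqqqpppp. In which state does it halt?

2

5 --p--> 2
2 --p--> 3
3 --p--> 2
2 --q--> 2
2 --q--> 2
2 --q--> 2
2 --q--> 2
2 --q--> 2
2 --p--> 3
3 --p--> 2
2 --p--> 3
3 --p--> 2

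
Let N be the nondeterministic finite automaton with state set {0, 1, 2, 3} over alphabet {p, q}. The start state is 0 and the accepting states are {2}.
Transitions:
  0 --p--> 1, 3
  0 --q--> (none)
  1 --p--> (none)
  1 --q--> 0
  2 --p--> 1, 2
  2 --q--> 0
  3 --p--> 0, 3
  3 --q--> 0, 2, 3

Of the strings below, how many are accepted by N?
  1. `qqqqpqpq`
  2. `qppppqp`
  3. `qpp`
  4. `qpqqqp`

`qqqqpqpq`: rejected
`qppppqp`: rejected
`qpp`: rejected
`qpqqqp`: rejected

0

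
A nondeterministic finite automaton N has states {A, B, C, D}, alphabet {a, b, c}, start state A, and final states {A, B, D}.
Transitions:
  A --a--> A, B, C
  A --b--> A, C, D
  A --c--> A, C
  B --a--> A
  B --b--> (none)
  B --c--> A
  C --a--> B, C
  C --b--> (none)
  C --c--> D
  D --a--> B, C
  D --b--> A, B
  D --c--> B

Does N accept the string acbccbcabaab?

Start: {A}
read a: {A, B, C}
read c: {A, C, D}
read b: {A, B, C, D}
read c: {A, B, C, D}
read c: {A, B, C, D}
read b: {A, B, C, D}
read c: {A, B, C, D}
read a: {A, B, C}
read b: {A, C, D}
read a: {A, B, C}
read a: {A, B, C}
read b: {A, C, D}
Reachable ∩ accepting = {A, D} — nonempty.

accepted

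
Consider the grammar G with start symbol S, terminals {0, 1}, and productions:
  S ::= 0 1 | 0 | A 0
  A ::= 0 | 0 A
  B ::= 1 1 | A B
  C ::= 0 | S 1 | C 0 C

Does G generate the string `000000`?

S ⇒ A0 ⇒ 0A0 ⇒ 00A0 ⇒ 000A0 ⇒ 0000A0 ⇒ 000000

yes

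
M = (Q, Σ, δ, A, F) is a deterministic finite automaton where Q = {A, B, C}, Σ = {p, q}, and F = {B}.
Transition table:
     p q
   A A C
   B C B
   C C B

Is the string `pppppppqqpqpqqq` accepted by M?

A --p--> A
A --p--> A
A --p--> A
A --p--> A
A --p--> A
A --p--> A
A --p--> A
A --q--> C
C --q--> B
B --p--> C
C --q--> B
B --p--> C
C --q--> B
B --q--> B
B --q--> B
End in state B, which is an accepting state.

accepted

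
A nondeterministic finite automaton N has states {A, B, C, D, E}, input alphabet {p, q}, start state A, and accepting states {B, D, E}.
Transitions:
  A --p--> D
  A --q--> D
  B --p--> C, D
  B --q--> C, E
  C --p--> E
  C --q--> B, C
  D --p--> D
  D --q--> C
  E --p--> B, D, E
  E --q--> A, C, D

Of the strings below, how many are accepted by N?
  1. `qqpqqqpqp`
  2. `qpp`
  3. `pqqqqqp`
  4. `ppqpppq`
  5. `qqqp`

5

`qqpqqqpqp`: accepted
`qpp`: accepted
`pqqqqqp`: accepted
`ppqpppq`: accepted
`qqqp`: accepted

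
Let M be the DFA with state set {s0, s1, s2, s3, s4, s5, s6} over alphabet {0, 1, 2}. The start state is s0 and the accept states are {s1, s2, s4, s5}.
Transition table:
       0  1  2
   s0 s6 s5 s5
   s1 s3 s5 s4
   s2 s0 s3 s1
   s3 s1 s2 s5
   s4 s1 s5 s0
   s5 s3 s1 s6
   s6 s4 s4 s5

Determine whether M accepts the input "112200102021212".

s0 --1--> s5
s5 --1--> s1
s1 --2--> s4
s4 --2--> s0
s0 --0--> s6
s6 --0--> s4
s4 --1--> s5
s5 --0--> s3
s3 --2--> s5
s5 --0--> s3
s3 --2--> s5
s5 --1--> s1
s1 --2--> s4
s4 --1--> s5
s5 --2--> s6
End in state s6, which is not an accepting state.

rejected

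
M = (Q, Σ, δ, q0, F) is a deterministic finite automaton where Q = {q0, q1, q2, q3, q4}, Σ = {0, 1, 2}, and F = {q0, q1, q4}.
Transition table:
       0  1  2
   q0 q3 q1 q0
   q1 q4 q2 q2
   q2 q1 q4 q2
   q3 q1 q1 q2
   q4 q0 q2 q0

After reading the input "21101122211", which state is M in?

q2

q0 --2--> q0
q0 --1--> q1
q1 --1--> q2
q2 --0--> q1
q1 --1--> q2
q2 --1--> q4
q4 --2--> q0
q0 --2--> q0
q0 --2--> q0
q0 --1--> q1
q1 --1--> q2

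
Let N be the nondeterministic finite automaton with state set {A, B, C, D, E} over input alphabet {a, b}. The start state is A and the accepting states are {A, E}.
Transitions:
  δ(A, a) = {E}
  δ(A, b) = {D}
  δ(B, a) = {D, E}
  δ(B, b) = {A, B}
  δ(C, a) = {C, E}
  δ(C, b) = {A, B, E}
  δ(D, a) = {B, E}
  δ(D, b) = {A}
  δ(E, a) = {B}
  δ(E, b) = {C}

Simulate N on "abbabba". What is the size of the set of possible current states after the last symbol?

Start: {A}
read a: {E}
read b: {C}
read b: {A, B, E}
read a: {B, D, E}
read b: {A, B, C}
read b: {A, B, D, E}
read a: {B, D, E}
Final reachable set {B, D, E} has 3 states.

3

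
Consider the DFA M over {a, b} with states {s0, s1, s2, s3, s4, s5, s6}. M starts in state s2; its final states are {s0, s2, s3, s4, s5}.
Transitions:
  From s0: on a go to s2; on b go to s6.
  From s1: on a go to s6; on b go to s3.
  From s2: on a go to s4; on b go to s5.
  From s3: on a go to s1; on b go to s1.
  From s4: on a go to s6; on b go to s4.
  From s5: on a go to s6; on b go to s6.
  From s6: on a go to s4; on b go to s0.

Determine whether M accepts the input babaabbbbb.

accepted

s2 --b--> s5
s5 --a--> s6
s6 --b--> s0
s0 --a--> s2
s2 --a--> s4
s4 --b--> s4
s4 --b--> s4
s4 --b--> s4
s4 --b--> s4
s4 --b--> s4
End in state s4, which is an accepting state.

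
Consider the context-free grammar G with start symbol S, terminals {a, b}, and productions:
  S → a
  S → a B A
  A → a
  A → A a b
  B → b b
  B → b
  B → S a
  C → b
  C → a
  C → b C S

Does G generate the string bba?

no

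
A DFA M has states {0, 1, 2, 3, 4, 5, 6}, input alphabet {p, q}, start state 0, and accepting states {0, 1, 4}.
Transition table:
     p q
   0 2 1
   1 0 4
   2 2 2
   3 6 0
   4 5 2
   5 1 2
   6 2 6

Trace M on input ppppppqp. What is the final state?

0 --p--> 2
2 --p--> 2
2 --p--> 2
2 --p--> 2
2 --p--> 2
2 --p--> 2
2 --q--> 2
2 --p--> 2

2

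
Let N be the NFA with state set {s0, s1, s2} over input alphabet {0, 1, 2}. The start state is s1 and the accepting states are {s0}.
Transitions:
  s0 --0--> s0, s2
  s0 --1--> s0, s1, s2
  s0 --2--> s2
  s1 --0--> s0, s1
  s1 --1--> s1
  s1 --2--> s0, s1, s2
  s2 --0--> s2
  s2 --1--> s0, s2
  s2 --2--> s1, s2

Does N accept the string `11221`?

Start: {s1}
read 1: {s1}
read 1: {s1}
read 2: {s0, s1, s2}
read 2: {s0, s1, s2}
read 1: {s0, s1, s2}
Reachable ∩ accepting = {s0} — nonempty.

accepted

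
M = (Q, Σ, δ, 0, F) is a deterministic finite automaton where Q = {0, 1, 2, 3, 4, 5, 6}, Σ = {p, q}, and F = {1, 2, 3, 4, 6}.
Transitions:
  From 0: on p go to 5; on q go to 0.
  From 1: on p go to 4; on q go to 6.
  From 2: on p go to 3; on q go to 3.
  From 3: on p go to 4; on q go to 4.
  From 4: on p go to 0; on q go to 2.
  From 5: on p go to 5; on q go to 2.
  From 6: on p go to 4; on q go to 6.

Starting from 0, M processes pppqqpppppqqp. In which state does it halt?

4

0 --p--> 5
5 --p--> 5
5 --p--> 5
5 --q--> 2
2 --q--> 3
3 --p--> 4
4 --p--> 0
0 --p--> 5
5 --p--> 5
5 --p--> 5
5 --q--> 2
2 --q--> 3
3 --p--> 4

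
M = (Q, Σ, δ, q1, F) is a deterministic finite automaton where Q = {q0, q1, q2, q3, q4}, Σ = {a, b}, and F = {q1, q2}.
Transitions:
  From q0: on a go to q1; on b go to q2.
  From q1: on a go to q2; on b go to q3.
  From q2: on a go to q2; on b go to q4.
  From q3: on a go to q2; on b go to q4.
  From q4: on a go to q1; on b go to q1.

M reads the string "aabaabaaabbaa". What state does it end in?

q2

q1 --a--> q2
q2 --a--> q2
q2 --b--> q4
q4 --a--> q1
q1 --a--> q2
q2 --b--> q4
q4 --a--> q1
q1 --a--> q2
q2 --a--> q2
q2 --b--> q4
q4 --b--> q1
q1 --a--> q2
q2 --a--> q2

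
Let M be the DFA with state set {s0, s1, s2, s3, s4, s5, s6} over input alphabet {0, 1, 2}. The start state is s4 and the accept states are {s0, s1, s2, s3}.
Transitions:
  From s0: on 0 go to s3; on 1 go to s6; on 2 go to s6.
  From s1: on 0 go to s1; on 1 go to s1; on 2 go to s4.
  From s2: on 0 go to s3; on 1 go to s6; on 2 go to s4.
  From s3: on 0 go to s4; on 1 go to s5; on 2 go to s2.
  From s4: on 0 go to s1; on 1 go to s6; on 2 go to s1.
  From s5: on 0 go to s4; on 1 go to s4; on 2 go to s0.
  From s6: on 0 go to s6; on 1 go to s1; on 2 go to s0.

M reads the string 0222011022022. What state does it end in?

s1

s4 --0--> s1
s1 --2--> s4
s4 --2--> s1
s1 --2--> s4
s4 --0--> s1
s1 --1--> s1
s1 --1--> s1
s1 --0--> s1
s1 --2--> s4
s4 --2--> s1
s1 --0--> s1
s1 --2--> s4
s4 --2--> s1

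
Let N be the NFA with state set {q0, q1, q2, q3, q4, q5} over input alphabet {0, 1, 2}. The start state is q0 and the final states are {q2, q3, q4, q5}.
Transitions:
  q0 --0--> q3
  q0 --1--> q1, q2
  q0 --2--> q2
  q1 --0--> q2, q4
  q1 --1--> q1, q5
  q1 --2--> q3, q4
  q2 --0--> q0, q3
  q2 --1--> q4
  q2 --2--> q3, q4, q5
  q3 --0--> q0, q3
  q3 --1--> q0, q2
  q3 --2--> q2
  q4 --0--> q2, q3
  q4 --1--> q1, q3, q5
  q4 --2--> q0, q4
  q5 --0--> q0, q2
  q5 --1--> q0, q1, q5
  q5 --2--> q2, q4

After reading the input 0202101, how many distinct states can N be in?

3

Start: {q0}
read 0: {q3}
read 2: {q2}
read 0: {q0, q3}
read 2: {q2}
read 1: {q4}
read 0: {q2, q3}
read 1: {q0, q2, q4}
Final reachable set {q0, q2, q4} has 3 states.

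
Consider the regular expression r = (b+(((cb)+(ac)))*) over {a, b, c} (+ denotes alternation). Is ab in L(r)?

Neither b nor (((cb)+(ac)))* matches ab.

no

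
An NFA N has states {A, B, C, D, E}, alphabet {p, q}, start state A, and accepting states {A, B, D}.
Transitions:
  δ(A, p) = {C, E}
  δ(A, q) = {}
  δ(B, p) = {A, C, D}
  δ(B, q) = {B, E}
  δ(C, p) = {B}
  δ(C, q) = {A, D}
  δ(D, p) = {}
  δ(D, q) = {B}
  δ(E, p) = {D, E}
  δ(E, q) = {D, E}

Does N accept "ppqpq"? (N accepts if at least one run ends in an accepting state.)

accepted

Start: {A}
read p: {C, E}
read p: {B, D, E}
read q: {B, D, E}
read p: {A, C, D, E}
read q: {A, B, D, E}
Reachable ∩ accepting = {A, B, D} — nonempty.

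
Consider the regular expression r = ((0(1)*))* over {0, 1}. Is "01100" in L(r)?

Split into 3 pieces 011 · 0 · 0; each matches (0(1)*).

yes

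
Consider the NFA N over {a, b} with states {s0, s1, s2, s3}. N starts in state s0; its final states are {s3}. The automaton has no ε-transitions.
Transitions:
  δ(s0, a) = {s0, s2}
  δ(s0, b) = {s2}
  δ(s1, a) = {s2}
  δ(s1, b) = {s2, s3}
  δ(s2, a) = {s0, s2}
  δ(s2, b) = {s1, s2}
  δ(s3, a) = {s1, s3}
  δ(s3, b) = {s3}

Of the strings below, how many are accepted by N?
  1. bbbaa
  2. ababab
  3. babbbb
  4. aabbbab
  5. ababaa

3

bbbaa: accepted
ababab: rejected
babbbb: accepted
aabbbab: accepted
ababaa: rejected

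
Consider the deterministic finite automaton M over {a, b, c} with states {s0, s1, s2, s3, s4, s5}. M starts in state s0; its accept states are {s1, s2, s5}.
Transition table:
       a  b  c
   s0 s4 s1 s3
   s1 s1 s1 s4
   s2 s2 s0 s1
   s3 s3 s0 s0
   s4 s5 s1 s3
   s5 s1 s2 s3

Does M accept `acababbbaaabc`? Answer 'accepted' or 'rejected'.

s0 --a--> s4
s4 --c--> s3
s3 --a--> s3
s3 --b--> s0
s0 --a--> s4
s4 --b--> s1
s1 --b--> s1
s1 --b--> s1
s1 --a--> s1
s1 --a--> s1
s1 --a--> s1
s1 --b--> s1
s1 --c--> s4
End in state s4, which is not an accepting state.

rejected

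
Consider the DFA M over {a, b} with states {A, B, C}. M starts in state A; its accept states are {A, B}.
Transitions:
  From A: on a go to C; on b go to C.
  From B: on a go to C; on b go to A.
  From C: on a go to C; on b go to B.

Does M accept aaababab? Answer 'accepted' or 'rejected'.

accepted

A --a--> C
C --a--> C
C --a--> C
C --b--> B
B --a--> C
C --b--> B
B --a--> C
C --b--> B
End in state B, which is an accepting state.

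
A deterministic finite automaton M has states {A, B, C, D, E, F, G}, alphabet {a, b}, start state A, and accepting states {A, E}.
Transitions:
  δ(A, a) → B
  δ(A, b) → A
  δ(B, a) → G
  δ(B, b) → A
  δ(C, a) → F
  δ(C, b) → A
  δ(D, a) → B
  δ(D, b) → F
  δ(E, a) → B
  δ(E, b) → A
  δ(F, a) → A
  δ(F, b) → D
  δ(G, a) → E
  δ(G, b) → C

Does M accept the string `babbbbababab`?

A --b--> A
A --a--> B
B --b--> A
A --b--> A
A --b--> A
A --b--> A
A --a--> B
B --b--> A
A --a--> B
B --b--> A
A --a--> B
B --b--> A
End in state A, which is an accepting state.

accepted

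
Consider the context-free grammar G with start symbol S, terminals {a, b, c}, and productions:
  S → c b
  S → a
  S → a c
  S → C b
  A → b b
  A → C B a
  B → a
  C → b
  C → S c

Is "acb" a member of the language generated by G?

yes

S ⇒ Cb ⇒ Scb ⇒ acb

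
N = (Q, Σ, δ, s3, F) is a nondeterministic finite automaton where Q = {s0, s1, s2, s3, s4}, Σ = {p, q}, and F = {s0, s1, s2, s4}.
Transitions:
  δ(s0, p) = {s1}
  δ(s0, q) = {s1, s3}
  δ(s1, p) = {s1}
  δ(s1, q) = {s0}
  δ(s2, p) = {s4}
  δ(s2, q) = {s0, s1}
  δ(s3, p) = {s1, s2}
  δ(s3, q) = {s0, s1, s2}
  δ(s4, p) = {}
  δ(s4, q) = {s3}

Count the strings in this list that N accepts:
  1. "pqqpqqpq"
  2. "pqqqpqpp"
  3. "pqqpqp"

3

"pqqpqqpq": accepted
"pqqqpqpp": accepted
"pqqpqp": accepted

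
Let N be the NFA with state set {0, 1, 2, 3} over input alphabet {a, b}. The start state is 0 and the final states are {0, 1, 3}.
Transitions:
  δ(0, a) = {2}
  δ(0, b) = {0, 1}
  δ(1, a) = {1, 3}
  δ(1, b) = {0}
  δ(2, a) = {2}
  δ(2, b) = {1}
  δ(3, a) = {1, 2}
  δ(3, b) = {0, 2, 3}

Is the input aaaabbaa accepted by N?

rejected

Start: {0}
read a: {2}
read a: {2}
read a: {2}
read a: {2}
read b: {1}
read b: {0}
read a: {2}
read a: {2}
Reachable ∩ accepting = {} — empty.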